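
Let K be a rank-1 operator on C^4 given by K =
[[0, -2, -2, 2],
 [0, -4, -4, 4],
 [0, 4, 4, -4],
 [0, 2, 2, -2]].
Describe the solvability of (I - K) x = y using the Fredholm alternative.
(I - K) is invertible (det(I - K) = 3 ≠ 0), so for every y in C^4 the equation (I - K) x = y has a unique solution.

K has rank 1, so it is an outer product K = u v^T: every row of K is a multiple of one row vector. Reading off the entries, u = (-1, -2, 2, 1) and v = (0, 2, 2, -2) (row i of K equals u_i·v^T). A rank-one matrix u v^T satisfies K u = u (v·u) and kills the (3)-dimensional subspace v^⊥, so its characteristic polynomial is lambda^3 (lambda - v·u) with v·u = tr K = -2. Hence the eigenvalues of I - K are 1 (multiplicity 3) and 1 - (-2) = 3, so det(I - K) = 3. (Direct check: I - K =
[[1, 2, 2, -2],
 [0, 5, 4, -4],
 [0, -4, -3, 4],
 [0, -2, -2, 3]]
has determinant 3.) The finite-dimensional Fredholm alternative says: either (I - K) is invertible, or ker(I - K) ≠ {0} and then range(I - K) = ker((I - K)^*)^⊥, with dim ker(I - K) = dim ker((I - K)^*). Since det(I - K) ≠ 0, 1 is not an eigenvalue of K and ker(I - K) = {0}, so we are in the first case: for every y there is a unique x = (I - K)^(-1) y. Explicitly, by the Sherman–Morrison formula, (I - u v^T)^(-1) = I + u v^T/(1 - v·u), i.e. (I - K)^(-1) = I + K/(3).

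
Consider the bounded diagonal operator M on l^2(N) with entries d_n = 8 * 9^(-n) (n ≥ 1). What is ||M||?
||M|| = 8/9 (attained at n = 1)

For M diagonal, ||M|| = sup_n |d_n|. The sequence d_n = 8 * 9^(-n) is positive and strictly decreasing (ratio 9^(-1) < 1), so the supremum is d_1 = 8/9. Hence ||M|| = 8/9.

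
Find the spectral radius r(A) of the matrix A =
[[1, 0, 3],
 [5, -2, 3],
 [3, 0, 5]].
r(A) = (6 + sqrt(52))/2 ≈ 6.6056

The eigenvalues of A are the roots of its characteristic polynomial. With M = A (coefficients from the trace, the sum of principal 2x2 minors, and det A):
  p(λ) = det(λ I - M) = λ^3 - 4λ^2 - 16λ - 8.
By the rational root theorem any rational root is an integer divisor of 8. Testing λ = -2: p(-2) = -8 - 16 + 32 - 8 = 0, so λ = -2 is a root. Dividing out (λ + 2) leaves p(λ) = (λ + 2)(λ^2 - 6λ - 4). For λ^2 - 6λ - 4 the discriminant is 52. It is nonnegative but not a perfect square, so the roots are real and irrational: λ = (6 ± sqrt(52))/2 ≈ 6.6056, -0.6056.
Thus the eigenvalues (to 4 decimals) are 6.6056 (modulus 6.6056); -0.6056 (modulus 0.6056); -2 (modulus 2). The spectral radius is the largest modulus: r(A) = (6 + sqrt(52))/2 ≈ 6.6056. (Cross-check: r(A) ≤ ||A||_2 ≈ 8.6031; equality holds whenever A is normal, though it can also hold for some non-normal A.)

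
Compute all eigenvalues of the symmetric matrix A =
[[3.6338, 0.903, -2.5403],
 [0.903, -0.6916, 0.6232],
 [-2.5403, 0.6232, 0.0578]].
sigma(A) ≈ {-2, 0, 5}

A is real symmetric, so its spectrum consists of real eigenvalues. Expanding the characteristic polynomial of the displayed matrix gives
  det(λ I - A) = p(λ) = λ^3 + (-3)λ^2 + (-10)λ + (0).
Solving p(λ) = 0 yields eigenvalues ≈ -2, 0, 5. (A is shown rounded to 4 decimals, so these recover the underlying integer eigenvalues to within that precision.)
Verification: the trace of A = 3 equals the sum of eigenvalues 3, and det(A) ≈ 0.0002 matches the eigenvalue product 0.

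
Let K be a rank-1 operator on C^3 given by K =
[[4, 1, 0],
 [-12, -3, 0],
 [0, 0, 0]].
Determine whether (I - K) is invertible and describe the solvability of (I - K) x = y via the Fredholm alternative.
(I - K) is singular (det(I - K) = 0, i.e. 1 ∈ sigma(K)). (I - K) x = y is solvable iff y ⊥ ker((I - K)^*) = span{(4, 1, 0)}, i.e. iff 4y_1 + y_2 = 0. When solvable, the solutions are x = y + c·(1, -3, 0), c arbitrary (ker(I - K) = span{(1, -3, 0)}, dimension 1).

K has rank 1, so it is an outer product K = u v^T: every row of K is a multiple of one row vector. Reading off the entries, u = (1, -3, 0) and v = (4, 1, 0) (row i of K equals u_i·v^T). A rank-one matrix u v^T satisfies K u = u (v·u) and kills the (2)-dimensional subspace v^⊥, so its characteristic polynomial is lambda^2 (lambda - v·u) with v·u = tr K = 1. Hence the eigenvalues of I - K are 1 (multiplicity 2) and 1 - (1) = 0, so det(I - K) = 0. (Direct check: I - K =
[[-3, -1, 0],
 [12, 4, 0],
 [0, 0, 1]]
has determinant 0.) So 1 is an eigenvalue of K and (I - K) is not invertible. The finite-dimensional Fredholm alternative says: either (I - K) is invertible, or ker(I - K) ≠ {0} and then range(I - K) = ker((I - K)^*)^⊥, with dim ker(I - K) = dim ker((I - K)^*). We are in the second case, so we need both kernels. Kernel of I - K: (I - K) u = u - u (v·u) = u - u = 0, so ker(I - K) = span{u} = span{(1, -3, 0)} (it is exactly 1-dimensional because rank(I - K) = 2). Kernel of the adjoint: K is real, so (I - K)^* = I - K^T = I - v u^T, and (I - v u^T) v = v - v (u·v) = 0; hence ker((I - K)^*) = span{v} = span{(4, 1, 0)}. Therefore (I - K) x = y is solvable iff <y, v> = 0, i.e. iff 4y_1 + y_2 = 0. When this holds, K y = u (v·y) = 0, so (I - K) y = y and x = y is a particular solution; the full solution set is the line x = y + c·u = y + c·(1, -3, 0), c ∈ C.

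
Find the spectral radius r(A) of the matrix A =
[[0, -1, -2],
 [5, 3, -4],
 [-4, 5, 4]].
r(A) ≈ 6.5599

The eigenvalues of A are the roots of its characteristic polynomial. With M = A (coefficients from the trace, the sum of principal 2x2 minors, and det A):
  p(λ) = det(λ I - M) = λ^3 - 7λ^2 + 29λ + 70.
No integer candidate from the rational root theorem (±divisors of 70) is a root, so the roots are irrational. The cubic discriminant is Δ = -348387 < 0, so there is one real root and a complex-conjugate pair. p(-2) = -24 and p(-1) = 33 have opposite signs, so a root lies in (-2, -1); Newton's method refines it to λ ≈ -1.6267. Dividing out (λ - (-1.6267)) leaves approximately λ^2 - 8.6267λ + 43.0327. For λ^2 - 8.6267λ + 43.0327 the discriminant is -97.7115. It is negative, so the remaining roots are the complex-conjugate pair λ ≈ 4.3133 ± 4.9425i. Their product equals the constant term, so |λ|^2 ≈ 43.0327 and |λ| ≈ 6.5599.
Thus the eigenvalues (to 4 decimals) are -1.6267 (modulus 1.6267); 4.3133 ± 4.9425i (modulus 6.5599). The spectral radius is the largest modulus: r(A) ≈ 6.5599. (Cross-check: r(A) ≤ ||A||_2 ≈ 8.7864; equality holds whenever A is normal, though it can also hold for some non-normal A.)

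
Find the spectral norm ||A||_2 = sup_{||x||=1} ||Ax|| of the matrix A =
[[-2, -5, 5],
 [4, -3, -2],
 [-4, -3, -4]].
||A||_2 ≈ 7.4125 (= sqrt(largest eigenvalue of A^T A))

||A||_2 = sigma_max(A) = sqrt(lambda_max(A^T A)). Form the symmetric matrix M = A^T A =
[[36, 10, -2],
 [10, 43, -7],
 [-2, -7, 45]].
Its characteristic polynomial (trace, sum of principal 2x2 minors, determinant of M give the coefficients) is
  p(λ) = det(λ I - M) = λ^3 - 124λ^2 + 4950λ - 63504.
No integer candidate from the rational root theorem (±divisors of 63504) is a root, so the roots are irrational. The cubic discriminant is Δ = 21065184 > 0, so there are three distinct real roots. p(28) = -168 and p(29) = 151 have opposite signs, so a root lies in (28, 29); Newton's method refines it to λ ≈ 28.4965. p(40) = 96 and p(41) = -77 have opposite signs, so a root lies in (40, 41); Newton's method refines it to λ ≈ 40.5584. p(54) = -324 and p(55) = 21 have opposite signs, so a root lies in (54, 55); Newton's method refines it to λ ≈ 54.9451. Check (Vieta): the three roots sum to 124, matching tr M = 124.
So the eigenvalues of A^T A are ≈ 28.4965, 40.5584, 54.9451 (all ≥ 0, as they must be for A^T A). The largest is λ_max ≈ 54.9451, hence ||A||_2 = sqrt(λ_max) ≈ 7.4125.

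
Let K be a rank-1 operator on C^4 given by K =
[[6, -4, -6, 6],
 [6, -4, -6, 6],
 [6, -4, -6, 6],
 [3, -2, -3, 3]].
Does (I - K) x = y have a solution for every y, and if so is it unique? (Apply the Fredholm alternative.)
(I - K) is invertible (det(I - K) = 2 ≠ 0), so for every y in C^4 the equation (I - K) x = y has a unique solution.

K has rank 1, so it is an outer product K = u v^T: every row of K is a multiple of one row vector. Reading off the entries, u = (2, 2, 2, 1) and v = (3, -2, -3, 3) (row i of K equals u_i·v^T). A rank-one matrix u v^T satisfies K u = u (v·u) and kills the (3)-dimensional subspace v^⊥, so its characteristic polynomial is lambda^3 (lambda - v·u) with v·u = tr K = -1. Hence the eigenvalues of I - K are 1 (multiplicity 3) and 1 - (-1) = 2, so det(I - K) = 2. (Direct check: I - K =
[[-5, 4, 6, -6],
 [-6, 5, 6, -6],
 [-6, 4, 7, -6],
 [-3, 2, 3, -2]]
has determinant 2.) The finite-dimensional Fredholm alternative says: either (I - K) is invertible, or ker(I - K) ≠ {0} and then range(I - K) = ker((I - K)^*)^⊥, with dim ker(I - K) = dim ker((I - K)^*). Since det(I - K) ≠ 0, 1 is not an eigenvalue of K and ker(I - K) = {0}, so we are in the first case: for every y there is a unique x = (I - K)^(-1) y. Explicitly, by the Sherman–Morrison formula, (I - u v^T)^(-1) = I + u v^T/(1 - v·u), i.e. (I - K)^(-1) = I + K/(2).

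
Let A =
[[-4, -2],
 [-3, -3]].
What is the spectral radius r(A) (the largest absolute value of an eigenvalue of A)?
r(A) = 6

The eigenvalues of A are the roots of its characteristic polynomial. With M = A (coefficients from the trace and determinant):
  p(λ) = det(λ I - M) = λ^2 + 7λ + 6.
For λ^2 + 7λ + 6 the discriminant is 25. It is a perfect square (5^2), so the roots are rational: λ = (-7 ± 5)/2 = -1, -6.
Thus the eigenvalues (to 4 decimals) are -1 (modulus 1); -6 (modulus 6). The spectral radius is the largest modulus: r(A) = 6. (Cross-check: r(A) ≤ ||A||_2 ≈ 6.085; equality holds whenever A is normal, though it can also hold for some non-normal A.)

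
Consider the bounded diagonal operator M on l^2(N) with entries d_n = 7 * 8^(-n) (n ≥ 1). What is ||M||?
||M|| = 7/8 (attained at n = 1)

For M diagonal, ||M|| = sup_n |d_n|. The sequence d_n = 7 * 8^(-n) is positive and strictly decreasing (ratio 8^(-1) < 1), so the supremum is d_1 = 7/8. Hence ||M|| = 7/8.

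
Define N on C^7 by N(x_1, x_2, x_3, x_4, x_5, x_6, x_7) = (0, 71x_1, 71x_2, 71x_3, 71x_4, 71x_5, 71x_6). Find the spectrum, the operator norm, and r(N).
sigma(N) = {0}; ||N|| = 71; r(N) = 0. (N is nilpotent with N^7 = 0.)

On C^7, N is a strictly lower-triangular matrix with 71 on the subdiagonal and zeros elsewhere, so its characteristic polynomial is lambda^7 and every eigenvalue is 0: sigma(N) = {0}. For the operator norm, N e_i = 71e_{i+1} for i = 1, ..., 6 and N e_7 = 0, so the singular values of N are 71 (with multiplicity 6) and 0; hence ||N|| = 71. The spectral radius r(N) = max|lambda| = 0. Note ||N|| > r(N) — characteristic of non-normal nilpotent operators. Indeed N^7 = 0.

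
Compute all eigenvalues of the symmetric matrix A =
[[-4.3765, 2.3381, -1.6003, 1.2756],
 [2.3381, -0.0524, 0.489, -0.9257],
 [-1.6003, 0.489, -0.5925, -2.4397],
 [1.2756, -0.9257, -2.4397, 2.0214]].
sigma(A) ≈ {-6, -2, 1, 4}

A is real symmetric, so its spectrum consists of real eigenvalues. Expanding the characteristic polynomial of the displayed matrix gives
  det(λ I - A) = p(λ) = λ^4 + (3)λ^3 + (-24)λ^2 + (-27.9983)λ + (47.9989).
Solving p(λ) = 0 yields eigenvalues ≈ -6, -2, 1, 4. (A is shown rounded to 4 decimals, so these recover the underlying integer eigenvalues to within that precision.)
Verification: the trace of A = -3 equals the sum of eigenvalues -3, and det(A) ≈ 47.9989 matches the eigenvalue product 48.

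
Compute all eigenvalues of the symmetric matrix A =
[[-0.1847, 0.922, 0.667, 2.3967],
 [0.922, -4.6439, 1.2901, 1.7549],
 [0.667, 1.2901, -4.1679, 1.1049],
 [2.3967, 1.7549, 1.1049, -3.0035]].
sigma(A) ≈ {-6, -5, -3, 2}

A is real symmetric, so its spectrum consists of real eigenvalues. Expanding the characteristic polynomial of the displayed matrix gives
  det(λ I - A) = p(λ) = λ^4 + (12)λ^3 + (35)λ^2 + (-36.0019)λ + (-180.006).
Solving p(λ) = 0 yields eigenvalues ≈ -6, -5, -3, 2. (A is shown rounded to 4 decimals, so these recover the underlying integer eigenvalues to within that precision.)
Verification: the trace of A = -12 equals the sum of eigenvalues -12, and det(A) ≈ -180.0060 matches the eigenvalue product -180.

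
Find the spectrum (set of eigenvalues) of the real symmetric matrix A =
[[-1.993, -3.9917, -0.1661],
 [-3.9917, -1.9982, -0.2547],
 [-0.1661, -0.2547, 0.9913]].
sigma(A) ≈ {-6, 1, 2}

A is real symmetric, so its spectrum consists of real eigenvalues. Expanding the characteristic polynomial of the displayed matrix gives
  det(λ I - A) = p(λ) = λ^3 + (3)λ^2 + (-16)λ + (12).
Solving p(λ) = 0 yields eigenvalues ≈ -6, 1, 2. (A is shown rounded to 4 decimals, so these recover the underlying integer eigenvalues to within that precision.)
Verification: the trace of A = -3 equals the sum of eigenvalues -3, and det(A) ≈ -12.0006 matches the eigenvalue product -12.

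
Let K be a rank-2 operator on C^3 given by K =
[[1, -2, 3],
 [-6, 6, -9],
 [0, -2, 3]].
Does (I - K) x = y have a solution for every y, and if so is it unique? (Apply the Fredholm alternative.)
(I - K) is invertible (det(I - K) = -12 ≠ 0), so for every y in C^3 the equation (I - K) x = y has a unique solution.

K has rank 2 and factors as K = U V^T = u1 v1^T + u2 v2^T with u1 = (0, -3, -1), v1 = (1, 0, 0), u2 = (-1, 3, -1), v2 = (-1, 2, -3) (multiplying out reproduces the displayed K). The nonzero eigenvalues of U V^T coincide with those of the 2 x 2 matrix G = V^T U = [[v1·u1, v1·u2], [v2·u1, v2·u2]] = [[0, -1], [-3, 10]], and by the Sylvester determinant identity det(I_3 - U V^T) = det(I_2 - V^T U) = det([[1, 1], [3, -9]]) = (1)(-9) - (1)(3) = -12. (Direct check: I - K =
[[0, 2, -3],
 [6, -5, 9],
 [0, 2, -2]]
has determinant -12.) The finite-dimensional Fredholm alternative says: either (I - K) is invertible, or ker(I - K) ≠ {0} and then range(I - K) = ker((I - K)^*)^⊥, with dim ker(I - K) = dim ker((I - K)^*). Since det(I - K) ≠ 0, 1 is not an eigenvalue of K and ker(I - K) = {0}, so we are in the first case: for every y there is a unique x = (I - K)^(-1) y. (Explicitly, by the Woodbury identity, (I - U V^T)^(-1) = I + U (I_2 - G)^(-1) V^T.)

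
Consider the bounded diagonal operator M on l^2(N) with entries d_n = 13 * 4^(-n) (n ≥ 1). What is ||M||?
||M|| = 13/4 (attained at n = 1)

For M diagonal, ||M|| = sup_n |d_n|. The sequence d_n = 13 * 4^(-n) is positive and strictly decreasing (ratio 4^(-1) < 1), so the supremum is d_1 = 13/4. Hence ||M|| = 13/4.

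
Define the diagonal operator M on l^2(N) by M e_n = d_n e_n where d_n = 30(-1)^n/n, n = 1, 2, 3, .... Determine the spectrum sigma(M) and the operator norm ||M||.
sigma(M) = {30(-1)^n/n : n ≥ 1} ∪ {0}; ||M|| = 30

A bounded diagonal operator on l^2 with diagonal entries d_n has spectrum equal to the closure of {d_n : n ≥ 1}: every d_n is an eigenvalue (with eigenvector e_n), so {d_n} ⊂ sigma(M); the spectrum is closed, so its closure is too; and for lambda not in the closure, (M - lambda I) has bounded inverse (the diagonal entries 1/(d_n - lambda) are bounded). For our sequence d_n = 30(-1)^n/n, n = 1, 2, 3, ...:
  - {d_n} = {30(-1)^n/n : n ≥ 1}; the only limit point is 0
  - closure = {30(-1)^n/n : n ≥ 1} ∪ {0}
For the norm: a diagonal operator has ||M|| = sup_n |d_n|. Here |d_n| = 30/n is decreasing, so sup_n |d_n| = |d_1| = 30. So ||M|| = 30.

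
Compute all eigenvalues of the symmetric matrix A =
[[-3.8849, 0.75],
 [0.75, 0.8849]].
sigma(A) ≈ {-4, 1}

A is real symmetric, so its spectrum consists of real eigenvalues. Expanding the characteristic polynomial of the displayed matrix gives
  det(λ I - A) = p(λ) = λ^2 + (3)λ + (-4).
Solving p(λ) = 0 yields eigenvalues ≈ -4, 1. (A is shown rounded to 4 decimals, so these recover the underlying integer eigenvalues to within that precision.)
Verification: the trace of A = -3 equals the sum of eigenvalues -3, and det(A) ≈ -4.0002 matches the eigenvalue product -4.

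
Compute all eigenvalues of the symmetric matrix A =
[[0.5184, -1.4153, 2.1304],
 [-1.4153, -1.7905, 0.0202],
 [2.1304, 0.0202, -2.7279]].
sigma(A) ≈ {-4, -2, 2}

A is real symmetric, so its spectrum consists of real eigenvalues. Expanding the characteristic polynomial of the displayed matrix gives
  det(λ I - A) = p(λ) = λ^3 + (4)λ^2 + (-4)λ + (-16).
Solving p(λ) = 0 yields eigenvalues ≈ -4, -2, 2. (A is shown rounded to 4 decimals, so these recover the underlying integer eigenvalues to within that precision.)
Verification: the trace of A = -4 equals the sum of eigenvalues -4, and det(A) ≈ 16.0006 matches the eigenvalue product 16.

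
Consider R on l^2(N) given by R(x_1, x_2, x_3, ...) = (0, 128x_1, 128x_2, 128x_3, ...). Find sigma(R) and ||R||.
sigma(R) = closed disk {z in C : |z| ≤ 128}; ||R|| = 128

Note R = 128·U where U is the unit right shift (U x)_k = x_{k-1} (with x_0 := 0); so ||R|| = 128||U|| and sigma(R) = 128·sigma(U). ||R x||^2 = sum_{k≥1} |128x_k|^2 = 16384||x||^2, so ||R|| = 128 and sigma(R) ⊂ {|z| ≤ 128}. For any |lambda| < 128, the equation (R - lambda I) x = 0 forces x_1 = 0, then 128x_k = lambda x_{k+1} ⇒ x = 0, so R has no eigenvalues. But (R - lambda I) is not surjective for |lambda| < 128: solving (R - lambda I) x = e_1 would require x_n proportional to (lambda/128)^(-n), which is not in l^2. So every |lambda| < 128 lies in the residual spectrum. The boundary |lambda| = 128 is in the approximate point spectrum (the spectrum is closed). Hence sigma(R) is the closed disk of radius 128.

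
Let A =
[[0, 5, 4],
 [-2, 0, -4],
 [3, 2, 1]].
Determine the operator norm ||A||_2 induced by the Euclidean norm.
||A||_2 ≈ 7.5172 (= sqrt(largest eigenvalue of A^T A))

||A||_2 = sigma_max(A) = sqrt(lambda_max(A^T A)). Form the symmetric matrix M = A^T A =
[[13, 6, 11],
 [6, 29, 22],
 [11, 22, 33]].
Its characteristic polynomial (trace, sum of principal 2x2 minors, determinant of M give the coefficients) is
  p(λ) = det(λ I - M) = λ^3 - 75λ^2 + 1122λ - 4356.
No integer candidate from the rational root theorem (±divisors of 4356) is a root, so the roots are irrational. The cubic discriminant is Δ = 166316436 > 0, so there are three distinct real roots. p(6) = -108 and p(7) = 166 have opposite signs, so a root lies in (6, 7); Newton's method refines it to λ ≈ 6.3481. p(12) = 36 and p(13) = -248 have opposite signs, so a root lies in (12, 13); Newton's method refines it to λ ≈ 12.1431. p(56) = -1108 and p(57) = 1116 have opposite signs, so a root lies in (56, 57); Newton's method refines it to λ ≈ 56.5088. Check (Vieta): the three roots sum to 75, matching tr M = 75.
So the eigenvalues of A^T A are ≈ 6.3481, 12.1431, 56.5088 (all ≥ 0, as they must be for A^T A). The largest is λ_max ≈ 56.5088, hence ||A||_2 = sqrt(λ_max) ≈ 7.5172.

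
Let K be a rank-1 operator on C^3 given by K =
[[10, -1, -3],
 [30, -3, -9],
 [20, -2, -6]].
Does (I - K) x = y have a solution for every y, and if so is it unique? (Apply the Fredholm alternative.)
(I - K) is singular (det(I - K) = 0, i.e. 1 ∈ sigma(K)). (I - K) x = y is solvable iff y ⊥ ker((I - K)^*) = span{(10, -1, -3)}, i.e. iff 10y_1 - y_2 - 3y_3 = 0. When solvable, the solutions are x = y + c·(1, 3, 2), c arbitrary (ker(I - K) = span{(1, 3, 2)}, dimension 1).

K has rank 1, so it is an outer product K = u v^T: every row of K is a multiple of one row vector. Reading off the entries, u = (1, 3, 2) and v = (10, -1, -3) (row i of K equals u_i·v^T). A rank-one matrix u v^T satisfies K u = u (v·u) and kills the (2)-dimensional subspace v^⊥, so its characteristic polynomial is lambda^2 (lambda - v·u) with v·u = tr K = 1. Hence the eigenvalues of I - K are 1 (multiplicity 2) and 1 - (1) = 0, so det(I - K) = 0. (Direct check: I - K =
[[-9, 1, 3],
 [-30, 4, 9],
 [-20, 2, 7]]
has determinant 0.) So 1 is an eigenvalue of K and (I - K) is not invertible. The finite-dimensional Fredholm alternative says: either (I - K) is invertible, or ker(I - K) ≠ {0} and then range(I - K) = ker((I - K)^*)^⊥, with dim ker(I - K) = dim ker((I - K)^*). We are in the second case, so we need both kernels. Kernel of I - K: (I - K) u = u - u (v·u) = u - u = 0, so ker(I - K) = span{u} = span{(1, 3, 2)} (it is exactly 1-dimensional because rank(I - K) = 2). Kernel of the adjoint: K is real, so (I - K)^* = I - K^T = I - v u^T, and (I - v u^T) v = v - v (u·v) = 0; hence ker((I - K)^*) = span{v} = span{(10, -1, -3)}. Therefore (I - K) x = y is solvable iff <y, v> = 0, i.e. iff 10y_1 - y_2 - 3y_3 = 0. When this holds, K y = u (v·y) = 0, so (I - K) y = y and x = y is a particular solution; the full solution set is the line x = y + c·u = y + c·(1, 3, 2), c ∈ C.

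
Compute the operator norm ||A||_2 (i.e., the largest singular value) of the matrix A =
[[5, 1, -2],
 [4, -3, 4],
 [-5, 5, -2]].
||A||_2 ≈ 9.7936 (= sqrt(largest eigenvalue of A^T A))

||A||_2 = sigma_max(A) = sqrt(lambda_max(A^T A)). Form the symmetric matrix M = A^T A =
[[66, -32, 16],
 [-32, 35, -24],
 [16, -24, 24]].
Its characteristic polynomial (trace, sum of principal 2x2 minors, determinant of M give the coefficients) is
  p(λ) = det(λ I - M) = λ^3 - 125λ^2 + 2878λ - 8464.
No integer candidate from the rational root theorem (±divisors of 8464) is a root, so the roots are irrational. The cubic discriminant is Δ = 20816872900 > 0, so there are three distinct real roots. p(3) = -928 and p(4) = 1112 have opposite signs, so a root lies in (3, 4); Newton's method refines it to λ ≈ 3.4411. p(25) = 986 and p(26) = -560 have opposite signs, so a root lies in (25, 26); Newton's method refines it to λ ≈ 25.6449. p(95) = -5804 and p(96) = 560 have opposite signs, so a root lies in (95, 96); Newton's method refines it to λ ≈ 95.914. Check (Vieta): the three roots sum to 125, matching tr M = 125.
So the eigenvalues of A^T A are ≈ 3.4411, 25.6449, 95.914 (all ≥ 0, as they must be for A^T A). The largest is λ_max ≈ 95.914, hence ||A||_2 = sqrt(λ_max) ≈ 9.7936.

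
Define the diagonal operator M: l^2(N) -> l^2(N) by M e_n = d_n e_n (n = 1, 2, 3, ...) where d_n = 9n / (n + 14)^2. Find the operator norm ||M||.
||M|| = 9/56 (attained at n = 14)

For M diagonal, ||M|| = sup_n |d_n|. Treat f(x) = 9x / (x + 14)^2 for real x > 0. By the quotient rule, f'(x) = 9(14 - x)/(x + 14)^3, which is positive for x < 14 and negative for x > 14. So f has a unique maximum at x = 14, and since 14 is a positive integer, the supremum over n ≥ 1 is attained at n = 14: d_14 = 9·14/(14 + 14)^2 = 9·14/784 = 9/56. Hence ||M|| = 9/56.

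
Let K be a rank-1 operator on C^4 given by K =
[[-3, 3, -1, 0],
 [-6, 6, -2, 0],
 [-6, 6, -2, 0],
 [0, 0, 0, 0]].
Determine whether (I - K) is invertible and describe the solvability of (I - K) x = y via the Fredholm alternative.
(I - K) is singular (det(I - K) = 0, i.e. 1 ∈ sigma(K)). (I - K) x = y is solvable iff y ⊥ ker((I - K)^*) = span{(-3, 3, -1, 0)}, i.e. iff -3y_1 + 3y_2 - y_3 = 0. When solvable, the solutions are x = y + c·(1, 2, 2, 0), c arbitrary (ker(I - K) = span{(1, 2, 2, 0)}, dimension 1).

K has rank 1, so it is an outer product K = u v^T: every row of K is a multiple of one row vector. Reading off the entries, u = (1, 2, 2, 0) and v = (-3, 3, -1, 0) (row i of K equals u_i·v^T). A rank-one matrix u v^T satisfies K u = u (v·u) and kills the (3)-dimensional subspace v^⊥, so its characteristic polynomial is lambda^3 (lambda - v·u) with v·u = tr K = 1. Hence the eigenvalues of I - K are 1 (multiplicity 3) and 1 - (1) = 0, so det(I - K) = 0. (Direct check: I - K =
[[4, -3, 1, 0],
 [6, -5, 2, 0],
 [6, -6, 3, 0],
 [0, 0, 0, 1]]
has determinant 0.) So 1 is an eigenvalue of K and (I - K) is not invertible. The finite-dimensional Fredholm alternative says: either (I - K) is invertible, or ker(I - K) ≠ {0} and then range(I - K) = ker((I - K)^*)^⊥, with dim ker(I - K) = dim ker((I - K)^*). We are in the second case, so we need both kernels. Kernel of I - K: (I - K) u = u - u (v·u) = u - u = 0, so ker(I - K) = span{u} = span{(1, 2, 2, 0)} (it is exactly 1-dimensional because rank(I - K) = 3). Kernel of the adjoint: K is real, so (I - K)^* = I - K^T = I - v u^T, and (I - v u^T) v = v - v (u·v) = 0; hence ker((I - K)^*) = span{v} = span{(-3, 3, -1, 0)}. Therefore (I - K) x = y is solvable iff <y, v> = 0, i.e. iff -3y_1 + 3y_2 - y_3 = 0. When this holds, K y = u (v·y) = 0, so (I - K) y = y and x = y is a particular solution; the full solution set is the line x = y + c·u = y + c·(1, 2, 2, 0), c ∈ C.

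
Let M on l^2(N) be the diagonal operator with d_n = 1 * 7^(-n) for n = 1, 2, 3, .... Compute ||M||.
||M|| = 1/7 (attained at n = 1)

For M diagonal, ||M|| = sup_n |d_n|. The sequence d_n = 1 * 7^(-n) is positive and strictly decreasing (ratio 7^(-1) < 1), so the supremum is d_1 = 1/7. Hence ||M|| = 1/7.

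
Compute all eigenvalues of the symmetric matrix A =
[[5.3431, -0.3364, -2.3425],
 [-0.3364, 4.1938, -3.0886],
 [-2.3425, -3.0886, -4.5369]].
sigma(A) ≈ {-6, 5, 6}

A is real symmetric, so its spectrum consists of real eigenvalues. Expanding the characteristic polynomial of the displayed matrix gives
  det(λ I - A) = p(λ) = λ^3 + (-5)λ^2 + (-36)λ + (180).
Solving p(λ) = 0 yields eigenvalues ≈ -6, 5, 6. (A is shown rounded to 4 decimals, so these recover the underlying integer eigenvalues to within that precision.)
Verification: the trace of A = 5 equals the sum of eigenvalues 5, and det(A) ≈ -179.9996 matches the eigenvalue product -180.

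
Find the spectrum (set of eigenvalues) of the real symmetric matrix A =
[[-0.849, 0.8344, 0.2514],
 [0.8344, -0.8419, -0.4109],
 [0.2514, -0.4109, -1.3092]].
sigma(A) ≈ {-2, -1, 0}

A is real symmetric, so its spectrum consists of real eigenvalues. Expanding the characteristic polynomial of the displayed matrix gives
  det(λ I - A) = p(λ) = λ^3 + (3)λ^2 + (2)λ + (0).
Solving p(λ) = 0 yields eigenvalues ≈ -2, -1, 0. (A is shown rounded to 4 decimals, so these recover the underlying integer eigenvalues to within that precision.)
Verification: the trace of A = -3 equals the sum of eigenvalues -3, and det(A) ≈ -0.0001 matches the eigenvalue product 0.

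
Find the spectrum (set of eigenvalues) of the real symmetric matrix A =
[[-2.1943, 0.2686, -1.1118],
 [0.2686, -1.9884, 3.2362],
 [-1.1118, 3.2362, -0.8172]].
sigma(A) ≈ {-5, -2, 2}

A is real symmetric, so its spectrum consists of real eigenvalues. Expanding the characteristic polynomial of the displayed matrix gives
  det(λ I - A) = p(λ) = λ^3 + (5)λ^2 + (-4)λ + (-20).
Solving p(λ) = 0 yields eigenvalues ≈ -5, -2, 2. (A is shown rounded to 4 decimals, so these recover the underlying integer eigenvalues to within that precision.)
Verification: the trace of A = -5 equals the sum of eigenvalues -5, and det(A) ≈ 19.9993 matches the eigenvalue product 20.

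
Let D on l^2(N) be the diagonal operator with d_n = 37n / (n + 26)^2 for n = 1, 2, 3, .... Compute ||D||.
||D|| = 37/104 (attained at n = 26)

For D diagonal, ||D|| = sup_n |d_n|. Treat f(x) = 37x / (x + 26)^2 for real x > 0. By the quotient rule, f'(x) = 37(26 - x)/(x + 26)^3, which is positive for x < 26 and negative for x > 26. So f has a unique maximum at x = 26, and since 26 is a positive integer, the supremum over n ≥ 1 is attained at n = 26: d_26 = 37·26/(26 + 26)^2 = 37·26/2704 = 37/104. Hence ||D|| = 37/104.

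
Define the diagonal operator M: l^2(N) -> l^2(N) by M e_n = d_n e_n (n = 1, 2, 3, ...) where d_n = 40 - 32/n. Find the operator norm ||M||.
||M|| = 40

For a diagonal operator on l^2 with entries d_n, ||M|| = sup_n |d_n|. Here d_1 = 8, d_2 = 24, ..., and d_n = 40 - 32/n increases monotonically toward 40. All terms lie in [8, 40), so |d_n| = d_n and the supremum is the limit 40, which is not attained by any individual d_n. Hence ||M|| = 40.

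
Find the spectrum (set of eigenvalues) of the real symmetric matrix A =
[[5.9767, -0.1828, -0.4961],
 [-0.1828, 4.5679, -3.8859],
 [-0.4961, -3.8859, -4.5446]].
sigma(A) ≈ {-6, 6} (6 with multiplicity 2)

A is real symmetric, so its spectrum consists of real eigenvalues. Expanding the characteristic polynomial of the displayed matrix gives
  det(λ I - A) = p(λ) = λ^3 + (-6)λ^2 + (-36)λ + (215.9986).
Solving p(λ) = 0 yields eigenvalues ≈ -6, 6, 6. (A is shown rounded to 4 decimals, so these recover the underlying integer eigenvalues to within that precision.)
Verification: the trace of A = 6 equals the sum of eigenvalues 6, and det(A) ≈ -215.9986 matches the eigenvalue product -216.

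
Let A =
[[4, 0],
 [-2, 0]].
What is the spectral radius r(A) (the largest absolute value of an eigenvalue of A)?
r(A) = 4

The eigenvalues of A are the roots of its characteristic polynomial. With M = A (coefficients from the trace and determinant):
  p(λ) = det(λ I - M) = λ^2 - 4λ.
For λ^2 - 4λ the discriminant is 16. It is a perfect square (4^2), so the roots are rational: λ = (4 ± 4)/2 = 4, 0.
Thus the eigenvalues (to 4 decimals) are 4 (modulus 4); 0 (modulus 0). The spectral radius is the largest modulus: r(A) = 4. (Cross-check: r(A) ≤ ||A||_2 ≈ 4.4721; equality holds whenever A is normal, though it can also hold for some non-normal A.)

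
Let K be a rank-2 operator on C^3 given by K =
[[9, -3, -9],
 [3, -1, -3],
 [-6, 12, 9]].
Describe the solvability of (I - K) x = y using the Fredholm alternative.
(I - K) is invertible (det(I - K) = 38 ≠ 0), so for every y in C^3 the equation (I - K) x = y has a unique solution.

K has rank 2 and factors as K = U V^T = u1 v1^T + u2 v2^T with u1 = (-3, -1, 3), v1 = (-3, 1, 3), u2 = (0, 0, 3), v2 = (1, 3, 0) (multiplying out reproduces the displayed K). The nonzero eigenvalues of U V^T coincide with those of the 2 x 2 matrix G = V^T U = [[v1·u1, v1·u2], [v2·u1, v2·u2]] = [[17, 9], [-6, 0]], and by the Sylvester determinant identity det(I_3 - U V^T) = det(I_2 - V^T U) = det([[-16, -9], [6, 1]]) = (-16)(1) - (-9)(6) = 38. (Direct check: I - K =
[[-8, 3, 9],
 [-3, 2, 3],
 [6, -12, -8]]
has determinant 38.) The finite-dimensional Fredholm alternative says: either (I - K) is invertible, or ker(I - K) ≠ {0} and then range(I - K) = ker((I - K)^*)^⊥, with dim ker(I - K) = dim ker((I - K)^*). Since det(I - K) ≠ 0, 1 is not an eigenvalue of K and ker(I - K) = {0}, so we are in the first case: for every y there is a unique x = (I - K)^(-1) y. (Explicitly, by the Woodbury identity, (I - U V^T)^(-1) = I + U (I_2 - G)^(-1) V^T.)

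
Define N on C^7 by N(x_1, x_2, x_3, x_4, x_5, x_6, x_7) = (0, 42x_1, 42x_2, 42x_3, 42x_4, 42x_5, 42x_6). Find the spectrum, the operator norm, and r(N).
sigma(N) = {0}; ||N|| = 42; r(N) = 0. (N is nilpotent with N^7 = 0.)

On C^7, N is a strictly lower-triangular matrix with 42 on the subdiagonal and zeros elsewhere, so its characteristic polynomial is lambda^7 and every eigenvalue is 0: sigma(N) = {0}. For the operator norm, N e_i = 42e_{i+1} for i = 1, ..., 6 and N e_7 = 0, so the singular values of N are 42 (with multiplicity 6) and 0; hence ||N|| = 42. The spectral radius r(N) = max|lambda| = 0. Note ||N|| > r(N) — characteristic of non-normal nilpotent operators. Indeed N^7 = 0.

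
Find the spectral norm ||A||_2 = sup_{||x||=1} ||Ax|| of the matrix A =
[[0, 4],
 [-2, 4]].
||A||_2 = sqrt((36 + sqrt(1040))/2) ≈ 5.8416 (= sqrt(largest eigenvalue of A^T A))

||A||_2 = sigma_max(A) = sqrt(lambda_max(A^T A)). Form the symmetric matrix M = A^T A =
[[4, -8],
 [-8, 32]].
Its characteristic polynomial (trace, determinant of M give the coefficients) is
  p(λ) = det(λ I - M) = λ^2 - 36λ + 64.
For λ^2 - 36λ + 64 the discriminant is 1040. It is nonnegative but not a perfect square, so the roots are real and irrational: λ = (36 ± sqrt(1040))/2 ≈ 34.1245, 1.8755.
So the eigenvalues of A^T A are ≈ 1.8755, 34.1245 (all ≥ 0, as they must be for A^T A). The largest is λ_max = (36 + sqrt(1040))/2 ≈ 34.1245, hence ||A||_2 = sqrt(λ_max) = sqrt((36 + sqrt(1040))/2) ≈ 5.8416.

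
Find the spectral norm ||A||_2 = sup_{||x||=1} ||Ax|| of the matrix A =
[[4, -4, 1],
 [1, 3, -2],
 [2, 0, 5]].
||A||_2 ≈ 6.9895 (= sqrt(largest eigenvalue of A^T A))

||A||_2 = sigma_max(A) = sqrt(lambda_max(A^T A)). Form the symmetric matrix M = A^T A =
[[21, -13, 12],
 [-13, 25, -10],
 [12, -10, 30]].
Its characteristic polynomial (trace, sum of principal 2x2 minors, determinant of M give the coefficients) is
  p(λ) = det(λ I - M) = λ^3 - 76λ^2 + 1492λ - 8100.
No integer candidate from the rational root theorem (±divisors of 8100) is a root, so the roots are irrational. The cubic discriminant is Δ = 110856912 > 0, so there are three distinct real roots. p(9) = -99 and p(10) = 220 have opposite signs, so a root lies in (9, 10); Newton's method refines it to λ ≈ 9.2802. p(17) = 213 and p(18) = -36 have opposite signs, so a root lies in (17, 18); Newton's method refines it to λ ≈ 17.8662. p(48) = -996 and p(49) = 181 have opposite signs, so a root lies in (48, 49); Newton's method refines it to λ ≈ 48.8536. Check (Vieta): the three roots sum to 76, matching tr M = 76.
So the eigenvalues of A^T A are ≈ 9.2802, 17.8662, 48.8536 (all ≥ 0, as they must be for A^T A). The largest is λ_max ≈ 48.8536, hence ||A||_2 = sqrt(λ_max) ≈ 6.9895.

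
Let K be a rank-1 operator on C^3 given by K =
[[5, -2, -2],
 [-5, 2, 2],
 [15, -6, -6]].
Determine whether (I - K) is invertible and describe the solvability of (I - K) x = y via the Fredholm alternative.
(I - K) is singular (det(I - K) = 0, i.e. 1 ∈ sigma(K)). (I - K) x = y is solvable iff y ⊥ ker((I - K)^*) = span{(5, -2, -2)}, i.e. iff 5y_1 - 2y_2 - 2y_3 = 0. When solvable, the solutions are x = y + c·(1, -1, 3), c arbitrary (ker(I - K) = span{(1, -1, 3)}, dimension 1).

K has rank 1, so it is an outer product K = u v^T: every row of K is a multiple of one row vector. Reading off the entries, u = (1, -1, 3) and v = (5, -2, -2) (row i of K equals u_i·v^T). A rank-one matrix u v^T satisfies K u = u (v·u) and kills the (2)-dimensional subspace v^⊥, so its characteristic polynomial is lambda^2 (lambda - v·u) with v·u = tr K = 1. Hence the eigenvalues of I - K are 1 (multiplicity 2) and 1 - (1) = 0, so det(I - K) = 0. (Direct check: I - K =
[[-4, 2, 2],
 [5, -1, -2],
 [-15, 6, 7]]
has determinant 0.) So 1 is an eigenvalue of K and (I - K) is not invertible. The finite-dimensional Fredholm alternative says: either (I - K) is invertible, or ker(I - K) ≠ {0} and then range(I - K) = ker((I - K)^*)^⊥, with dim ker(I - K) = dim ker((I - K)^*). We are in the second case, so we need both kernels. Kernel of I - K: (I - K) u = u - u (v·u) = u - u = 0, so ker(I - K) = span{u} = span{(1, -1, 3)} (it is exactly 1-dimensional because rank(I - K) = 2). Kernel of the adjoint: K is real, so (I - K)^* = I - K^T = I - v u^T, and (I - v u^T) v = v - v (u·v) = 0; hence ker((I - K)^*) = span{v} = span{(5, -2, -2)}. Therefore (I - K) x = y is solvable iff <y, v> = 0, i.e. iff 5y_1 - 2y_2 - 2y_3 = 0. When this holds, K y = u (v·y) = 0, so (I - K) y = y and x = y is a particular solution; the full solution set is the line x = y + c·u = y + c·(1, -1, 3), c ∈ C.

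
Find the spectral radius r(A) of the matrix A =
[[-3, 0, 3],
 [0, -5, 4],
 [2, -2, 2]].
r(A) ≈ 4.1874

The eigenvalues of A are the roots of its characteristic polynomial. With M = A (coefficients from the trace, the sum of principal 2x2 minors, and det A):
  p(λ) = det(λ I - M) = λ^3 + 6λ^2 + λ - 36.
No integer candidate from the rational root theorem (±divisors of 36) is a root, so the roots are irrational. The cubic discriminant is Δ = -7744 < 0, so there is one real root and a complex-conjugate pair. p(2) = -2 and p(3) = 48 have opposite signs, so a root lies in (2, 3); Newton's method refines it to λ ≈ 2.0531. Dividing out (λ - (2.0531)) leaves approximately λ^2 + 8.0531λ + 17.5342. For λ^2 + 8.0531λ + 17.5342 the discriminant is -5.2837. It is negative, so the remaining roots are the complex-conjugate pair λ ≈ -4.0266 ± 1.1493i. Their product equals the constant term, so |λ|^2 ≈ 17.5342 and |λ| ≈ 4.1874.
Thus the eigenvalues (to 4 decimals) are 2.0531 (modulus 2.0531); -4.0266 ± 1.1493i (modulus 4.1874). The spectral radius is the largest modulus: r(A) ≈ 4.1874. (Cross-check: r(A) ≤ ||A||_2 ≈ 7.281; equality holds whenever A is normal, though it can also hold for some non-normal A.)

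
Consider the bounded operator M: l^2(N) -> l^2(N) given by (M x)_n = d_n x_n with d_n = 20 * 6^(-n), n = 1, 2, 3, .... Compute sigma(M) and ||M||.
sigma(M) = {20 * 6^(-n) : n ≥ 1} ∪ {0}; ||M|| = 10/3

A bounded diagonal operator on l^2 with diagonal entries d_n has spectrum equal to the closure of {d_n : n ≥ 1}: every d_n is an eigenvalue (with eigenvector e_n), so {d_n} ⊂ sigma(M); the spectrum is closed, so its closure is too; and for lambda not in the closure, (M - lambda I) has bounded inverse (the diagonal entries 1/(d_n - lambda) are bounded). For our sequence d_n = 20 * 6^(-n), n = 1, 2, 3, ...:
  - {d_n} = {20 * 6^(-n) : n ≥ 1}; the only limit point is 0
  - closure = {20 * 6^(-n) : n ≥ 1} ∪ {0}
For the norm: a diagonal operator has ||M|| = sup_n |d_n|. Here d_n = 20 * 6^(-n) is positive and decreasing, so sup_n |d_n| = d_1 = 20/6 = 10/3. So ||M|| = 10/3.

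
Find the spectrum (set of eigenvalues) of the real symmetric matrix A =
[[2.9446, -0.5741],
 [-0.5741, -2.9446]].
sigma(A) ≈ {-3, 3}

A is real symmetric, so its spectrum consists of real eigenvalues. Expanding the characteristic polynomial of the displayed matrix gives
  det(λ I - A) = p(λ) = λ^2 + (0)λ + (-9).
Solving p(λ) = 0 yields eigenvalues ≈ -3, 3. (A is shown rounded to 4 decimals, so these recover the underlying integer eigenvalues to within that precision.)
Verification: the trace of A = 0 equals the sum of eigenvalues 0, and det(A) ≈ -9.0003 matches the eigenvalue product -9.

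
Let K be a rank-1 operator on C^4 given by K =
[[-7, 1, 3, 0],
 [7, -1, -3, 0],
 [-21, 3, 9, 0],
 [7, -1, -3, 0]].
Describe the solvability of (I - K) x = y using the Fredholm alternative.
(I - K) is singular (det(I - K) = 0, i.e. 1 ∈ sigma(K)). (I - K) x = y is solvable iff y ⊥ ker((I - K)^*) = span{(-7, 1, 3, 0)}, i.e. iff -7y_1 + y_2 + 3y_3 = 0. When solvable, the solutions are x = y + c·(1, -1, 3, -1), c arbitrary (ker(I - K) = span{(1, -1, 3, -1)}, dimension 1).

K has rank 1, so it is an outer product K = u v^T: every row of K is a multiple of one row vector. Reading off the entries, u = (1, -1, 3, -1) and v = (-7, 1, 3, 0) (row i of K equals u_i·v^T). A rank-one matrix u v^T satisfies K u = u (v·u) and kills the (3)-dimensional subspace v^⊥, so its characteristic polynomial is lambda^3 (lambda - v·u) with v·u = tr K = 1. Hence the eigenvalues of I - K are 1 (multiplicity 3) and 1 - (1) = 0, so det(I - K) = 0. (Direct check: I - K =
[[8, -1, -3, 0],
 [-7, 2, 3, 0],
 [21, -3, -8, 0],
 [-7, 1, 3, 1]]
has determinant 0.) So 1 is an eigenvalue of K and (I - K) is not invertible. The finite-dimensional Fredholm alternative says: either (I - K) is invertible, or ker(I - K) ≠ {0} and then range(I - K) = ker((I - K)^*)^⊥, with dim ker(I - K) = dim ker((I - K)^*). We are in the second case, so we need both kernels. Kernel of I - K: (I - K) u = u - u (v·u) = u - u = 0, so ker(I - K) = span{u} = span{(1, -1, 3, -1)} (it is exactly 1-dimensional because rank(I - K) = 3). Kernel of the adjoint: K is real, so (I - K)^* = I - K^T = I - v u^T, and (I - v u^T) v = v - v (u·v) = 0; hence ker((I - K)^*) = span{v} = span{(-7, 1, 3, 0)}. Therefore (I - K) x = y is solvable iff <y, v> = 0, i.e. iff -7y_1 + y_2 + 3y_3 = 0. When this holds, K y = u (v·y) = 0, so (I - K) y = y and x = y is a particular solution; the full solution set is the line x = y + c·u = y + c·(1, -1, 3, -1), c ∈ C.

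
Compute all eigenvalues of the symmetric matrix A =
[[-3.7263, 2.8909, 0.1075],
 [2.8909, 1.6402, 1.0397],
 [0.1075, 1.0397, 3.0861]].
sigma(A) ≈ {-5, 2, 4}

A is real symmetric, so its spectrum consists of real eigenvalues. Expanding the characteristic polynomial of the displayed matrix gives
  det(λ I - A) = p(λ) = λ^3 + (-1)λ^2 + (-22)λ + (39.998).
Solving p(λ) = 0 yields eigenvalues ≈ -5, 2, 4. (A is shown rounded to 4 decimals, so these recover the underlying integer eigenvalues to within that precision.)
Verification: the trace of A = 1 equals the sum of eigenvalues 1, and det(A) ≈ -39.9980 matches the eigenvalue product -40.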